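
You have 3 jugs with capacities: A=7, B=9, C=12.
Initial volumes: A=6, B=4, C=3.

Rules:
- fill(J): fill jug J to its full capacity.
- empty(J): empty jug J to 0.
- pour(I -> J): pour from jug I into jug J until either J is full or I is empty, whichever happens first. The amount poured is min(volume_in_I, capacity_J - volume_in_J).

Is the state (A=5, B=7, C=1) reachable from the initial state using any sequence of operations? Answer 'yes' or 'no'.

Answer: no

Derivation:
BFS explored all 513 reachable states.
Reachable set includes: (0,0,0), (0,0,1), (0,0,2), (0,0,3), (0,0,4), (0,0,5), (0,0,6), (0,0,7), (0,0,8), (0,0,9), (0,0,10), (0,0,11) ...
Target (A=5, B=7, C=1) not in reachable set → no.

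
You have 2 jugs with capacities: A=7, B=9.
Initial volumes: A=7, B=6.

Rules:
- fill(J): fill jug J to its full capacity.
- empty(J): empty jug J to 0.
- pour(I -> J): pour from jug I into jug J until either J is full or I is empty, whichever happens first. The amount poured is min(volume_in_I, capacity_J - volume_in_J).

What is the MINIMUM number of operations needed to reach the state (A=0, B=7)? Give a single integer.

Answer: 2

Derivation:
BFS from (A=7, B=6). One shortest path:
  1. empty(B) -> (A=7 B=0)
  2. pour(A -> B) -> (A=0 B=7)
Reached target in 2 moves.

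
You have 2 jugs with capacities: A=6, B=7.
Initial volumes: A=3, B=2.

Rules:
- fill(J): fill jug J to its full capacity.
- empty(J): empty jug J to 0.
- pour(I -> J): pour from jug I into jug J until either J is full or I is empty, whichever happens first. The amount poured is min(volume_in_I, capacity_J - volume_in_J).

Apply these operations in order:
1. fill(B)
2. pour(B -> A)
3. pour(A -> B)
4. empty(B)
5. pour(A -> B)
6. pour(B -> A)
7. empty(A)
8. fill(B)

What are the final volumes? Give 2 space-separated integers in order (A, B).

Step 1: fill(B) -> (A=3 B=7)
Step 2: pour(B -> A) -> (A=6 B=4)
Step 3: pour(A -> B) -> (A=3 B=7)
Step 4: empty(B) -> (A=3 B=0)
Step 5: pour(A -> B) -> (A=0 B=3)
Step 6: pour(B -> A) -> (A=3 B=0)
Step 7: empty(A) -> (A=0 B=0)
Step 8: fill(B) -> (A=0 B=7)

Answer: 0 7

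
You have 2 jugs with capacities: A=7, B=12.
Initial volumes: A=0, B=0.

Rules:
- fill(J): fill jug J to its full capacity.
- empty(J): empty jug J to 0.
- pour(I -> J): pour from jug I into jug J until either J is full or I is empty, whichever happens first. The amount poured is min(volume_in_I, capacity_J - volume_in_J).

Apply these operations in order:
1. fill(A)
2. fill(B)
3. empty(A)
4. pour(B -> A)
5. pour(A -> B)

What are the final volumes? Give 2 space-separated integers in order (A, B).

Step 1: fill(A) -> (A=7 B=0)
Step 2: fill(B) -> (A=7 B=12)
Step 3: empty(A) -> (A=0 B=12)
Step 4: pour(B -> A) -> (A=7 B=5)
Step 5: pour(A -> B) -> (A=0 B=12)

Answer: 0 12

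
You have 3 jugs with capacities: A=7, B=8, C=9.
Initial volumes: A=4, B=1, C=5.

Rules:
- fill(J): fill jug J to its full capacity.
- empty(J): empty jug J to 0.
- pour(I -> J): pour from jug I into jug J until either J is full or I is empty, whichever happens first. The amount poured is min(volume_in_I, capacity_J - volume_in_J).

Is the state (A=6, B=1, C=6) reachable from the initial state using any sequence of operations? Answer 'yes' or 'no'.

BFS explored all 385 reachable states.
Reachable set includes: (0,0,0), (0,0,1), (0,0,2), (0,0,3), (0,0,4), (0,0,5), (0,0,6), (0,0,7), (0,0,8), (0,0,9), (0,1,0), (0,1,1) ...
Target (A=6, B=1, C=6) not in reachable set → no.

Answer: no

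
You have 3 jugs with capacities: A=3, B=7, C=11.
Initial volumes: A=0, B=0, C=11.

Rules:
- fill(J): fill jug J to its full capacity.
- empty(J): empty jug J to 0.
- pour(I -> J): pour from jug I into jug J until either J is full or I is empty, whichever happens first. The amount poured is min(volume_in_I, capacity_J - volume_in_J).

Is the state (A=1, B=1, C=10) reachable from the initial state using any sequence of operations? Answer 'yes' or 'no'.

Answer: no

Derivation:
BFS explored all 264 reachable states.
Reachable set includes: (0,0,0), (0,0,1), (0,0,2), (0,0,3), (0,0,4), (0,0,5), (0,0,6), (0,0,7), (0,0,8), (0,0,9), (0,0,10), (0,0,11) ...
Target (A=1, B=1, C=10) not in reachable set → no.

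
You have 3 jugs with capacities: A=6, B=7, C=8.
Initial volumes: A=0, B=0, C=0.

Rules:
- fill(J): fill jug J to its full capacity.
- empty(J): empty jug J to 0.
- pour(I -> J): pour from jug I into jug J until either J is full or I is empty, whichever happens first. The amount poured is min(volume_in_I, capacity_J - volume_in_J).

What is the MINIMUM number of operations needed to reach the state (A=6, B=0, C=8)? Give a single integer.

BFS from (A=0, B=0, C=0). One shortest path:
  1. fill(A) -> (A=6 B=0 C=0)
  2. fill(C) -> (A=6 B=0 C=8)
Reached target in 2 moves.

Answer: 2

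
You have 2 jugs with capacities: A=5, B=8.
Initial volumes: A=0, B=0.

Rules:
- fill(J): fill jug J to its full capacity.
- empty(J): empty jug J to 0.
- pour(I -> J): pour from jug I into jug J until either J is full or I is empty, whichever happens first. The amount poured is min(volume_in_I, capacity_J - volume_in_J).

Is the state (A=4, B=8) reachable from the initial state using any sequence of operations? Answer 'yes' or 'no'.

Answer: yes

Derivation:
BFS from (A=0, B=0):
  1. fill(A) -> (A=5 B=0)
  2. pour(A -> B) -> (A=0 B=5)
  3. fill(A) -> (A=5 B=5)
  4. pour(A -> B) -> (A=2 B=8)
  5. empty(B) -> (A=2 B=0)
  6. pour(A -> B) -> (A=0 B=2)
  7. fill(A) -> (A=5 B=2)
  8. pour(A -> B) -> (A=0 B=7)
  9. fill(A) -> (A=5 B=7)
  10. pour(A -> B) -> (A=4 B=8)
Target reached → yes.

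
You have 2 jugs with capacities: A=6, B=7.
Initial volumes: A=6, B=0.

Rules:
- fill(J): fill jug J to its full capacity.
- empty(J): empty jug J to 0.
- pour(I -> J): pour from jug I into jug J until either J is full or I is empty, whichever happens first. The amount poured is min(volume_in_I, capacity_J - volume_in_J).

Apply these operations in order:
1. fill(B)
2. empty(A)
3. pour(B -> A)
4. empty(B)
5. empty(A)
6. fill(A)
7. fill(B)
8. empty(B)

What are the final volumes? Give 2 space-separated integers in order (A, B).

Step 1: fill(B) -> (A=6 B=7)
Step 2: empty(A) -> (A=0 B=7)
Step 3: pour(B -> A) -> (A=6 B=1)
Step 4: empty(B) -> (A=6 B=0)
Step 5: empty(A) -> (A=0 B=0)
Step 6: fill(A) -> (A=6 B=0)
Step 7: fill(B) -> (A=6 B=7)
Step 8: empty(B) -> (A=6 B=0)

Answer: 6 0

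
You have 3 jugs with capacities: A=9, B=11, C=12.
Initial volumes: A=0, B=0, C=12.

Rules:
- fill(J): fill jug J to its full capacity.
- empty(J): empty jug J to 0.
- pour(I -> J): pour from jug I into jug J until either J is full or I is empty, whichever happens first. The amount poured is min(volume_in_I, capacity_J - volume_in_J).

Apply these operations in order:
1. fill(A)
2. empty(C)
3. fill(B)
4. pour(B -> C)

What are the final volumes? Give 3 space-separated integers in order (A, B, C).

Answer: 9 0 11

Derivation:
Step 1: fill(A) -> (A=9 B=0 C=12)
Step 2: empty(C) -> (A=9 B=0 C=0)
Step 3: fill(B) -> (A=9 B=11 C=0)
Step 4: pour(B -> C) -> (A=9 B=0 C=11)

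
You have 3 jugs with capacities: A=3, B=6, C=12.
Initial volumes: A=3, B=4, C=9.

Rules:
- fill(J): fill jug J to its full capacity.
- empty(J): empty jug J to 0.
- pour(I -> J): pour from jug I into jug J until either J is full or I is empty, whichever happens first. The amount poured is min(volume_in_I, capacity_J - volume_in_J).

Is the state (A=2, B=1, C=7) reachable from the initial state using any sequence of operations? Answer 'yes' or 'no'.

BFS explored all 86 reachable states.
Reachable set includes: (0,0,0), (0,0,1), (0,0,3), (0,0,4), (0,0,6), (0,0,7), (0,0,9), (0,0,10), (0,0,12), (0,1,0), (0,1,3), (0,1,6) ...
Target (A=2, B=1, C=7) not in reachable set → no.

Answer: no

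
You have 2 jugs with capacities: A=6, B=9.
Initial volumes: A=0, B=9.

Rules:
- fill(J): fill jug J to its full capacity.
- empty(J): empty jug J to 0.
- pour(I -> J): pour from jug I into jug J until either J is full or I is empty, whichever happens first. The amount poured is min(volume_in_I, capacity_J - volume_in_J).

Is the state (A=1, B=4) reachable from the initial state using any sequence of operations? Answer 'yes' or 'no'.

BFS explored all 10 reachable states.
Reachable set includes: (0,0), (0,3), (0,6), (0,9), (3,0), (3,9), (6,0), (6,3), (6,6), (6,9)
Target (A=1, B=4) not in reachable set → no.

Answer: no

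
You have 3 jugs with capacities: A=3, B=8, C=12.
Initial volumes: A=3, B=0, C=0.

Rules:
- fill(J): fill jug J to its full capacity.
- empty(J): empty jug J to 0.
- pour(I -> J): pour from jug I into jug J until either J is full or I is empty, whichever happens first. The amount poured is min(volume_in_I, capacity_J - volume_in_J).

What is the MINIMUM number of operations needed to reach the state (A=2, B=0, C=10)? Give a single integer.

BFS from (A=3, B=0, C=0). One shortest path:
  1. empty(A) -> (A=0 B=0 C=0)
  2. fill(C) -> (A=0 B=0 C=12)
  3. pour(C -> B) -> (A=0 B=8 C=4)
  4. pour(B -> A) -> (A=3 B=5 C=4)
  5. pour(A -> C) -> (A=0 B=5 C=7)
  6. pour(B -> A) -> (A=3 B=2 C=7)
  7. pour(A -> C) -> (A=0 B=2 C=10)
  8. pour(B -> A) -> (A=2 B=0 C=10)
Reached target in 8 moves.

Answer: 8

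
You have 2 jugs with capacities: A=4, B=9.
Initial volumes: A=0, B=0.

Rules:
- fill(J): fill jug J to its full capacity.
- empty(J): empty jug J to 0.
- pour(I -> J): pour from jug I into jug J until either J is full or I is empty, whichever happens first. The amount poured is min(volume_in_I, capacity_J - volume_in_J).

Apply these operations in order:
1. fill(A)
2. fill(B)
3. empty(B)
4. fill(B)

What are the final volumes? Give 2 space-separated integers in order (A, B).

Step 1: fill(A) -> (A=4 B=0)
Step 2: fill(B) -> (A=4 B=9)
Step 3: empty(B) -> (A=4 B=0)
Step 4: fill(B) -> (A=4 B=9)

Answer: 4 9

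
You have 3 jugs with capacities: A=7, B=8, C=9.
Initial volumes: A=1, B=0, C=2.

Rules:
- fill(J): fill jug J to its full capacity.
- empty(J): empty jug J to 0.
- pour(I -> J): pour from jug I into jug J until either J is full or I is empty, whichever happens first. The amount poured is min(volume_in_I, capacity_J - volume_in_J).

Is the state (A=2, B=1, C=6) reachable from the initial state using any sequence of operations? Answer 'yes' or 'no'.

BFS explored all 384 reachable states.
Reachable set includes: (0,0,0), (0,0,1), (0,0,2), (0,0,3), (0,0,4), (0,0,5), (0,0,6), (0,0,7), (0,0,8), (0,0,9), (0,1,0), (0,1,1) ...
Target (A=2, B=1, C=6) not in reachable set → no.

Answer: no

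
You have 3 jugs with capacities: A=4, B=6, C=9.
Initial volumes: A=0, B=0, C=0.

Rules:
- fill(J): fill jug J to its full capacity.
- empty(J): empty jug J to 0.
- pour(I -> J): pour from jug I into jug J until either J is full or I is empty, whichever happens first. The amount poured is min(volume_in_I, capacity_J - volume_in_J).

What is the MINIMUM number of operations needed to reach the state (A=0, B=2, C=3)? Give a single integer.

Answer: 4

Derivation:
BFS from (A=0, B=0, C=0). One shortest path:
  1. fill(C) -> (A=0 B=0 C=9)
  2. pour(C -> B) -> (A=0 B=6 C=3)
  3. pour(B -> A) -> (A=4 B=2 C=3)
  4. empty(A) -> (A=0 B=2 C=3)
Reached target in 4 moves.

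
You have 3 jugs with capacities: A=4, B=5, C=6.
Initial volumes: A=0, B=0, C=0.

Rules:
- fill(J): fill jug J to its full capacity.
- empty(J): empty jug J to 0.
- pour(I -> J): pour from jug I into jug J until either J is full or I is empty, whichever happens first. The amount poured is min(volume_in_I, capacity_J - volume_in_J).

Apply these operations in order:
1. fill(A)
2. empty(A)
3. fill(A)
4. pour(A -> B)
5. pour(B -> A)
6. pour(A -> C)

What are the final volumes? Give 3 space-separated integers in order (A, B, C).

Step 1: fill(A) -> (A=4 B=0 C=0)
Step 2: empty(A) -> (A=0 B=0 C=0)
Step 3: fill(A) -> (A=4 B=0 C=0)
Step 4: pour(A -> B) -> (A=0 B=4 C=0)
Step 5: pour(B -> A) -> (A=4 B=0 C=0)
Step 6: pour(A -> C) -> (A=0 B=0 C=4)

Answer: 0 0 4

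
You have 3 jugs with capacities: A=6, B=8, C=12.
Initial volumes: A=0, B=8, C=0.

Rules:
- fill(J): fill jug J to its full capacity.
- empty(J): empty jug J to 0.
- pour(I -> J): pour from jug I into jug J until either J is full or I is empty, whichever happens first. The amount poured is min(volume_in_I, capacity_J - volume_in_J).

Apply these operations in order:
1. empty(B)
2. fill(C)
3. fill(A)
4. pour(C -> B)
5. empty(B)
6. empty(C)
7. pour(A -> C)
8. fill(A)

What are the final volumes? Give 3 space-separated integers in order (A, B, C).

Answer: 6 0 6

Derivation:
Step 1: empty(B) -> (A=0 B=0 C=0)
Step 2: fill(C) -> (A=0 B=0 C=12)
Step 3: fill(A) -> (A=6 B=0 C=12)
Step 4: pour(C -> B) -> (A=6 B=8 C=4)
Step 5: empty(B) -> (A=6 B=0 C=4)
Step 6: empty(C) -> (A=6 B=0 C=0)
Step 7: pour(A -> C) -> (A=0 B=0 C=6)
Step 8: fill(A) -> (A=6 B=0 C=6)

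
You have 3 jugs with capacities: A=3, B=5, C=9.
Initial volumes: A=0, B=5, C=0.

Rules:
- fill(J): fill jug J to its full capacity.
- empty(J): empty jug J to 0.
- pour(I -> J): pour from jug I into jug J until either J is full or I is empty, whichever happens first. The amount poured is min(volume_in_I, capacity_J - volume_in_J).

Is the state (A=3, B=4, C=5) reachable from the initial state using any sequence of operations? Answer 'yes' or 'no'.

Answer: yes

Derivation:
BFS from (A=0, B=5, C=0):
  1. pour(B -> A) -> (A=3 B=2 C=0)
  2. empty(A) -> (A=0 B=2 C=0)
  3. pour(B -> A) -> (A=2 B=0 C=0)
  4. fill(B) -> (A=2 B=5 C=0)
  5. pour(B -> C) -> (A=2 B=0 C=5)
  6. fill(B) -> (A=2 B=5 C=5)
  7. pour(B -> A) -> (A=3 B=4 C=5)
Target reached → yes.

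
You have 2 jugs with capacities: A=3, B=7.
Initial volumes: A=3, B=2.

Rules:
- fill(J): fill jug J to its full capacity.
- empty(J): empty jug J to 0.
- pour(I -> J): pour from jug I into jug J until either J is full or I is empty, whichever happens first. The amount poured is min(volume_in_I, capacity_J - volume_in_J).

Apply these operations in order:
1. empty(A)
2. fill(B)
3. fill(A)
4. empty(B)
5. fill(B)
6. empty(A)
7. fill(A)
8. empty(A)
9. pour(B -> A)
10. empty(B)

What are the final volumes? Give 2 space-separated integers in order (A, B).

Answer: 3 0

Derivation:
Step 1: empty(A) -> (A=0 B=2)
Step 2: fill(B) -> (A=0 B=7)
Step 3: fill(A) -> (A=3 B=7)
Step 4: empty(B) -> (A=3 B=0)
Step 5: fill(B) -> (A=3 B=7)
Step 6: empty(A) -> (A=0 B=7)
Step 7: fill(A) -> (A=3 B=7)
Step 8: empty(A) -> (A=0 B=7)
Step 9: pour(B -> A) -> (A=3 B=4)
Step 10: empty(B) -> (A=3 B=0)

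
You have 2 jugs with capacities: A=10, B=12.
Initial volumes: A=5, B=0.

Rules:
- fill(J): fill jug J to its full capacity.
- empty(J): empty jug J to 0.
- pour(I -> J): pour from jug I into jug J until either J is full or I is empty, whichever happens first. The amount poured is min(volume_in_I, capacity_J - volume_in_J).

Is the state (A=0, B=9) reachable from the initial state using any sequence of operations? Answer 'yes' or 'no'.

BFS from (A=5, B=0):
  1. fill(B) -> (A=5 B=12)
  2. pour(B -> A) -> (A=10 B=7)
  3. empty(A) -> (A=0 B=7)
  4. pour(B -> A) -> (A=7 B=0)
  5. fill(B) -> (A=7 B=12)
  6. pour(B -> A) -> (A=10 B=9)
  7. empty(A) -> (A=0 B=9)
Target reached → yes.

Answer: yes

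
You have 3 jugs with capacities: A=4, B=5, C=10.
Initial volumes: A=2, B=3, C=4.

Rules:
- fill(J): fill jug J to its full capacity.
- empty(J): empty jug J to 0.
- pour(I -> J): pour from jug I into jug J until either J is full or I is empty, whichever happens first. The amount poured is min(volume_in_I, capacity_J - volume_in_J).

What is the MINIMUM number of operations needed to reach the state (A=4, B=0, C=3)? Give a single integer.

Answer: 3

Derivation:
BFS from (A=2, B=3, C=4). One shortest path:
  1. fill(A) -> (A=4 B=3 C=4)
  2. empty(C) -> (A=4 B=3 C=0)
  3. pour(B -> C) -> (A=4 B=0 C=3)
Reached target in 3 moves.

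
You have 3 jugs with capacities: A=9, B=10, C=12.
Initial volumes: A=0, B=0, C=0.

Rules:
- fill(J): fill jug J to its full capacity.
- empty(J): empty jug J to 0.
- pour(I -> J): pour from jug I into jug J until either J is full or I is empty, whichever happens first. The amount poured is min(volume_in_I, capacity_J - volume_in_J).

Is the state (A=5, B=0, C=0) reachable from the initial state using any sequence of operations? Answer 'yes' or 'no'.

Answer: yes

Derivation:
BFS from (A=0, B=0, C=0):
  1. fill(C) -> (A=0 B=0 C=12)
  2. pour(C -> A) -> (A=9 B=0 C=3)
  3. empty(A) -> (A=0 B=0 C=3)
  4. pour(C -> A) -> (A=3 B=0 C=0)
  5. fill(C) -> (A=3 B=0 C=12)
  6. pour(C -> B) -> (A=3 B=10 C=2)
  7. empty(B) -> (A=3 B=0 C=2)
  8. pour(C -> A) -> (A=5 B=0 C=0)
Target reached → yes.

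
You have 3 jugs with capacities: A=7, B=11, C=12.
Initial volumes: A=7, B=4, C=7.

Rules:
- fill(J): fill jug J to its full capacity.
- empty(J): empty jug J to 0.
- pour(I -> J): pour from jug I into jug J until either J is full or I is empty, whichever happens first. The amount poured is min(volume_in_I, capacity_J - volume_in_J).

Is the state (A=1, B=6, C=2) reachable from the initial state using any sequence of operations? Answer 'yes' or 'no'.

BFS explored all 588 reachable states.
Reachable set includes: (0,0,0), (0,0,1), (0,0,2), (0,0,3), (0,0,4), (0,0,5), (0,0,6), (0,0,7), (0,0,8), (0,0,9), (0,0,10), (0,0,11) ...
Target (A=1, B=6, C=2) not in reachable set → no.

Answer: no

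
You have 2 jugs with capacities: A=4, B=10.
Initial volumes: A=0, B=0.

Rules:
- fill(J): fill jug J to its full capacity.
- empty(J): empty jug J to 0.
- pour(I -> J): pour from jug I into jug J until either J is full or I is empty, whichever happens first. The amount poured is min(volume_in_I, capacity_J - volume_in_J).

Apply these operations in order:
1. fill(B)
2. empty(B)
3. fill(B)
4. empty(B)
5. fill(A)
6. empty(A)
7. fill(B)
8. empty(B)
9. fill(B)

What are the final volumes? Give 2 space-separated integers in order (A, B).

Answer: 0 10

Derivation:
Step 1: fill(B) -> (A=0 B=10)
Step 2: empty(B) -> (A=0 B=0)
Step 3: fill(B) -> (A=0 B=10)
Step 4: empty(B) -> (A=0 B=0)
Step 5: fill(A) -> (A=4 B=0)
Step 6: empty(A) -> (A=0 B=0)
Step 7: fill(B) -> (A=0 B=10)
Step 8: empty(B) -> (A=0 B=0)
Step 9: fill(B) -> (A=0 B=10)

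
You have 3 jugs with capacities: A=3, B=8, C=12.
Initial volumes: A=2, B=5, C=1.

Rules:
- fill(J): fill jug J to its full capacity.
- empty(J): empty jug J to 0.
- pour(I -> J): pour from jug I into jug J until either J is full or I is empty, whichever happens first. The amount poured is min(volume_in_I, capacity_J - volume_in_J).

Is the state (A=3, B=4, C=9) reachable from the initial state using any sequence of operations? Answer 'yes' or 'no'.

BFS from (A=2, B=5, C=1):
  1. fill(C) -> (A=2 B=5 C=12)
  2. pour(B -> A) -> (A=3 B=4 C=12)
  3. empty(A) -> (A=0 B=4 C=12)
  4. pour(C -> A) -> (A=3 B=4 C=9)
Target reached → yes.

Answer: yes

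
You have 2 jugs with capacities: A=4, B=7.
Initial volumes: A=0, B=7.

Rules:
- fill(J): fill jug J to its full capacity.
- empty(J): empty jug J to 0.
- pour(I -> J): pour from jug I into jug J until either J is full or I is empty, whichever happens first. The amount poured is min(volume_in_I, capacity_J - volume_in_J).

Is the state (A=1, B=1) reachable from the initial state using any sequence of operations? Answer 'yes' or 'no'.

BFS explored all 22 reachable states.
Reachable set includes: (0,0), (0,1), (0,2), (0,3), (0,4), (0,5), (0,6), (0,7), (1,0), (1,7), (2,0), (2,7) ...
Target (A=1, B=1) not in reachable set → no.

Answer: no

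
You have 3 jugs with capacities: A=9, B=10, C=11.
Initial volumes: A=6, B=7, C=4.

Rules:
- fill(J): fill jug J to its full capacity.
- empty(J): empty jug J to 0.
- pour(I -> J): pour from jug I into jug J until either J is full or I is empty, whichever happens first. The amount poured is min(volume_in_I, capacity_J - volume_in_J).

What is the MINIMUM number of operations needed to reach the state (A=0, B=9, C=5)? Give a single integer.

Answer: 5

Derivation:
BFS from (A=6, B=7, C=4). One shortest path:
  1. empty(A) -> (A=0 B=7 C=4)
  2. fill(B) -> (A=0 B=10 C=4)
  3. pour(B -> A) -> (A=9 B=1 C=4)
  4. pour(B -> C) -> (A=9 B=0 C=5)
  5. pour(A -> B) -> (A=0 B=9 C=5)
Reached target in 5 moves.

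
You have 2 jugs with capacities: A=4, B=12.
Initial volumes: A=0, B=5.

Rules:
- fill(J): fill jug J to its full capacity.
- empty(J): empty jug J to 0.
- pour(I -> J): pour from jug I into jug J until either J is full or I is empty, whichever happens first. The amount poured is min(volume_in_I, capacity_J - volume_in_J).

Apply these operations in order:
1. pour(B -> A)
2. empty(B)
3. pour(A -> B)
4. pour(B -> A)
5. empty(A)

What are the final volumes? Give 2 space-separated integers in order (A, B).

Step 1: pour(B -> A) -> (A=4 B=1)
Step 2: empty(B) -> (A=4 B=0)
Step 3: pour(A -> B) -> (A=0 B=4)
Step 4: pour(B -> A) -> (A=4 B=0)
Step 5: empty(A) -> (A=0 B=0)

Answer: 0 0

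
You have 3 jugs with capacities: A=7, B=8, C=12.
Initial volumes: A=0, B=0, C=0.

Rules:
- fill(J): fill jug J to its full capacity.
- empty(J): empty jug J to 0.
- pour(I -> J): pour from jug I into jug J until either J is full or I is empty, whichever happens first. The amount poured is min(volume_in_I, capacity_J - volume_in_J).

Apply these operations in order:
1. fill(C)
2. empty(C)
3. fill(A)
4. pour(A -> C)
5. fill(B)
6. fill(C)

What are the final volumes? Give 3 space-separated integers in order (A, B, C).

Answer: 0 8 12

Derivation:
Step 1: fill(C) -> (A=0 B=0 C=12)
Step 2: empty(C) -> (A=0 B=0 C=0)
Step 3: fill(A) -> (A=7 B=0 C=0)
Step 4: pour(A -> C) -> (A=0 B=0 C=7)
Step 5: fill(B) -> (A=0 B=8 C=7)
Step 6: fill(C) -> (A=0 B=8 C=12)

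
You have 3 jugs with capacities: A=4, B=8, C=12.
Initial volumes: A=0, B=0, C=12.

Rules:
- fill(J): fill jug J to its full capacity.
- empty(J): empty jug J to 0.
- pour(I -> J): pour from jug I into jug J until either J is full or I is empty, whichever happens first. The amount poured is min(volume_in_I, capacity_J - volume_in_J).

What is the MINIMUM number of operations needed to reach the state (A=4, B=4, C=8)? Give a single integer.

Answer: 3

Derivation:
BFS from (A=0, B=0, C=12). One shortest path:
  1. fill(A) -> (A=4 B=0 C=12)
  2. pour(A -> B) -> (A=0 B=4 C=12)
  3. pour(C -> A) -> (A=4 B=4 C=8)
Reached target in 3 moves.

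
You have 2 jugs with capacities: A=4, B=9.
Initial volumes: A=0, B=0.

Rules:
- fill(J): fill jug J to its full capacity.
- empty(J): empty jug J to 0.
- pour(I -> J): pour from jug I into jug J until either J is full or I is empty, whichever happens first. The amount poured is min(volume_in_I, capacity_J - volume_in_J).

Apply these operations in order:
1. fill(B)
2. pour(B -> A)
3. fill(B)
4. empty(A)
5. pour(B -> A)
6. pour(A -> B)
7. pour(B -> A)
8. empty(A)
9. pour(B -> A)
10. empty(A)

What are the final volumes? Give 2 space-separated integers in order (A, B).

Step 1: fill(B) -> (A=0 B=9)
Step 2: pour(B -> A) -> (A=4 B=5)
Step 3: fill(B) -> (A=4 B=9)
Step 4: empty(A) -> (A=0 B=9)
Step 5: pour(B -> A) -> (A=4 B=5)
Step 6: pour(A -> B) -> (A=0 B=9)
Step 7: pour(B -> A) -> (A=4 B=5)
Step 8: empty(A) -> (A=0 B=5)
Step 9: pour(B -> A) -> (A=4 B=1)
Step 10: empty(A) -> (A=0 B=1)

Answer: 0 1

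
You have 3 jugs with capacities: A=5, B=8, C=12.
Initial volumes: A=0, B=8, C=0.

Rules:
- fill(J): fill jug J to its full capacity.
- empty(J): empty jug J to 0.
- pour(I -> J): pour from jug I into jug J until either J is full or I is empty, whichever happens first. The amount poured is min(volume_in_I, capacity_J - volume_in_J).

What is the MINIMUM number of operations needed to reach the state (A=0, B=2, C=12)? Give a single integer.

BFS from (A=0, B=8, C=0). One shortest path:
  1. fill(A) -> (A=5 B=8 C=0)
  2. empty(B) -> (A=5 B=0 C=0)
  3. fill(C) -> (A=5 B=0 C=12)
  4. pour(A -> B) -> (A=0 B=5 C=12)
  5. fill(A) -> (A=5 B=5 C=12)
  6. pour(A -> B) -> (A=2 B=8 C=12)
  7. empty(B) -> (A=2 B=0 C=12)
  8. pour(A -> B) -> (A=0 B=2 C=12)
Reached target in 8 moves.

Answer: 8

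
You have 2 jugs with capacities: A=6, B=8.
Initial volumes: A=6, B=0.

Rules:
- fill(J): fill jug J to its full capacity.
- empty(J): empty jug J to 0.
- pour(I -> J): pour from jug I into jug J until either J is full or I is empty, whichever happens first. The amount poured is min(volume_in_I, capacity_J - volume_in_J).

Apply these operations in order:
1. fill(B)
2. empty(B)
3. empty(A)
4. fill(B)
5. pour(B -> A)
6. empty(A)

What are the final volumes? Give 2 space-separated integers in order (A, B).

Answer: 0 2

Derivation:
Step 1: fill(B) -> (A=6 B=8)
Step 2: empty(B) -> (A=6 B=0)
Step 3: empty(A) -> (A=0 B=0)
Step 4: fill(B) -> (A=0 B=8)
Step 5: pour(B -> A) -> (A=6 B=2)
Step 6: empty(A) -> (A=0 B=2)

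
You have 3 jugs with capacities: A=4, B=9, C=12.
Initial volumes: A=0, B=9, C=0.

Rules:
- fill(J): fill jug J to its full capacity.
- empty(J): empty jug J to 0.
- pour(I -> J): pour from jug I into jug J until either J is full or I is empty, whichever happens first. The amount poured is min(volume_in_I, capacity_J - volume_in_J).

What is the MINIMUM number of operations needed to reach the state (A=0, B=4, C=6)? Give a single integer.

BFS from (A=0, B=9, C=0). One shortest path:
  1. fill(A) -> (A=4 B=9 C=0)
  2. pour(B -> C) -> (A=4 B=0 C=9)
  3. fill(B) -> (A=4 B=9 C=9)
  4. pour(B -> C) -> (A=4 B=6 C=12)
  5. empty(C) -> (A=4 B=6 C=0)
  6. pour(B -> C) -> (A=4 B=0 C=6)
  7. pour(A -> B) -> (A=0 B=4 C=6)
Reached target in 7 moves.

Answer: 7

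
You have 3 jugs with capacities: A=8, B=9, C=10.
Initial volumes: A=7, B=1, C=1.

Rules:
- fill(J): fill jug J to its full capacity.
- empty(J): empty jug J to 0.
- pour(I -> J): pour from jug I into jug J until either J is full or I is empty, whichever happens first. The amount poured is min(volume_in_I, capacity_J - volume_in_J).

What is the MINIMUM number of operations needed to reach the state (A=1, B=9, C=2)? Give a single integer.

Answer: 4

Derivation:
BFS from (A=7, B=1, C=1). One shortest path:
  1. empty(A) -> (A=0 B=1 C=1)
  2. pour(C -> A) -> (A=1 B=1 C=0)
  3. fill(C) -> (A=1 B=1 C=10)
  4. pour(C -> B) -> (A=1 B=9 C=2)
Reached target in 4 moves.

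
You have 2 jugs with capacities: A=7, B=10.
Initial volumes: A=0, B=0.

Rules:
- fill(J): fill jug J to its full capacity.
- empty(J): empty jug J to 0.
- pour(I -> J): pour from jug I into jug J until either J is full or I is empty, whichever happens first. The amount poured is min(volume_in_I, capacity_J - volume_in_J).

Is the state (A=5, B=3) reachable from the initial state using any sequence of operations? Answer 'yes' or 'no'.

Answer: no

Derivation:
BFS explored all 34 reachable states.
Reachable set includes: (0,0), (0,1), (0,2), (0,3), (0,4), (0,5), (0,6), (0,7), (0,8), (0,9), (0,10), (1,0) ...
Target (A=5, B=3) not in reachable set → no.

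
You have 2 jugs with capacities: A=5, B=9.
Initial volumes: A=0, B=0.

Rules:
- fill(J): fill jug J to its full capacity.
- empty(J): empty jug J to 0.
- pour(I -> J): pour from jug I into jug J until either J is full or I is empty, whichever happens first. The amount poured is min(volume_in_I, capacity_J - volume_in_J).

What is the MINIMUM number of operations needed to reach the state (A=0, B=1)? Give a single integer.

BFS from (A=0, B=0). One shortest path:
  1. fill(A) -> (A=5 B=0)
  2. pour(A -> B) -> (A=0 B=5)
  3. fill(A) -> (A=5 B=5)
  4. pour(A -> B) -> (A=1 B=9)
  5. empty(B) -> (A=1 B=0)
  6. pour(A -> B) -> (A=0 B=1)
Reached target in 6 moves.

Answer: 6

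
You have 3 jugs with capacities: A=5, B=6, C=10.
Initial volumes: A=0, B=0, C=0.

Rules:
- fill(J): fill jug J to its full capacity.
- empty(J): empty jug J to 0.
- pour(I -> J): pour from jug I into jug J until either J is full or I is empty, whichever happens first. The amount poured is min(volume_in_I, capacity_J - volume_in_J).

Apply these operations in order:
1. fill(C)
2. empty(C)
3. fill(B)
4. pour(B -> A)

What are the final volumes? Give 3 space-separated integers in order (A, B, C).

Step 1: fill(C) -> (A=0 B=0 C=10)
Step 2: empty(C) -> (A=0 B=0 C=0)
Step 3: fill(B) -> (A=0 B=6 C=0)
Step 4: pour(B -> A) -> (A=5 B=1 C=0)

Answer: 5 1 0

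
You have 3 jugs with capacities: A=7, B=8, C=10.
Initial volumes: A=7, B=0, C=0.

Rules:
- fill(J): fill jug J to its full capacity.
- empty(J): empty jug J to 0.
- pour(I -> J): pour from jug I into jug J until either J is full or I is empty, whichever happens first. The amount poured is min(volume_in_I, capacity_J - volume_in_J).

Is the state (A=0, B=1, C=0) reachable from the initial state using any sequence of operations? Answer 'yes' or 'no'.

BFS from (A=7, B=0, C=0):
  1. empty(A) -> (A=0 B=0 C=0)
  2. fill(B) -> (A=0 B=8 C=0)
  3. pour(B -> A) -> (A=7 B=1 C=0)
  4. empty(A) -> (A=0 B=1 C=0)
Target reached → yes.

Answer: yes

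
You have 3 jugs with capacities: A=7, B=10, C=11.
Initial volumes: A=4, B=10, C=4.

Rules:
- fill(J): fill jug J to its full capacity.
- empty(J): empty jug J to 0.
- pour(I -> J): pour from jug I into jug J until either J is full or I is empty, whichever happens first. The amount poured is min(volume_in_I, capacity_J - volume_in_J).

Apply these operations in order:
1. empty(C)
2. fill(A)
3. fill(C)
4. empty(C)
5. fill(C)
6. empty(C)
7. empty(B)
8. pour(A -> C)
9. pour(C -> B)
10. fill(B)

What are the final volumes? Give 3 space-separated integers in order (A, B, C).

Answer: 0 10 0

Derivation:
Step 1: empty(C) -> (A=4 B=10 C=0)
Step 2: fill(A) -> (A=7 B=10 C=0)
Step 3: fill(C) -> (A=7 B=10 C=11)
Step 4: empty(C) -> (A=7 B=10 C=0)
Step 5: fill(C) -> (A=7 B=10 C=11)
Step 6: empty(C) -> (A=7 B=10 C=0)
Step 7: empty(B) -> (A=7 B=0 C=0)
Step 8: pour(A -> C) -> (A=0 B=0 C=7)
Step 9: pour(C -> B) -> (A=0 B=7 C=0)
Step 10: fill(B) -> (A=0 B=10 C=0)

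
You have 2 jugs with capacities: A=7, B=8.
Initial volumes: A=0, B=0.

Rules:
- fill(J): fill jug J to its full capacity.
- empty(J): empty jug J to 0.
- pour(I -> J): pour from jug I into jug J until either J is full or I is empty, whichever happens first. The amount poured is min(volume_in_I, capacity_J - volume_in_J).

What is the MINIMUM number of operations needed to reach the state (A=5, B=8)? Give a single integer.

BFS from (A=0, B=0). One shortest path:
  1. fill(A) -> (A=7 B=0)
  2. pour(A -> B) -> (A=0 B=7)
  3. fill(A) -> (A=7 B=7)
  4. pour(A -> B) -> (A=6 B=8)
  5. empty(B) -> (A=6 B=0)
  6. pour(A -> B) -> (A=0 B=6)
  7. fill(A) -> (A=7 B=6)
  8. pour(A -> B) -> (A=5 B=8)
Reached target in 8 moves.

Answer: 8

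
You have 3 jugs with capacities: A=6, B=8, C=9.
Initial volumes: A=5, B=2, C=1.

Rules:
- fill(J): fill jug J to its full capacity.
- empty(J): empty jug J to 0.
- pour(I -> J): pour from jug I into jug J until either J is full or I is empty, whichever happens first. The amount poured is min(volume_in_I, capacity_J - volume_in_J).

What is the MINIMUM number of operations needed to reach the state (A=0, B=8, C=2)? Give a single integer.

Answer: 4

Derivation:
BFS from (A=5, B=2, C=1). One shortest path:
  1. empty(A) -> (A=0 B=2 C=1)
  2. empty(C) -> (A=0 B=2 C=0)
  3. pour(B -> C) -> (A=0 B=0 C=2)
  4. fill(B) -> (A=0 B=8 C=2)
Reached target in 4 moves.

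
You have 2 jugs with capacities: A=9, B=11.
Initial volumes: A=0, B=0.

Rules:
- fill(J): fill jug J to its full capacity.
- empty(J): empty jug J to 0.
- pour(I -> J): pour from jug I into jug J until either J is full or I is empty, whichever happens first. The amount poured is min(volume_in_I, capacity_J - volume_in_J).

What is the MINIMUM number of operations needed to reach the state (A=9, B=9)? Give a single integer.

Answer: 3

Derivation:
BFS from (A=0, B=0). One shortest path:
  1. fill(A) -> (A=9 B=0)
  2. pour(A -> B) -> (A=0 B=9)
  3. fill(A) -> (A=9 B=9)
Reached target in 3 moves.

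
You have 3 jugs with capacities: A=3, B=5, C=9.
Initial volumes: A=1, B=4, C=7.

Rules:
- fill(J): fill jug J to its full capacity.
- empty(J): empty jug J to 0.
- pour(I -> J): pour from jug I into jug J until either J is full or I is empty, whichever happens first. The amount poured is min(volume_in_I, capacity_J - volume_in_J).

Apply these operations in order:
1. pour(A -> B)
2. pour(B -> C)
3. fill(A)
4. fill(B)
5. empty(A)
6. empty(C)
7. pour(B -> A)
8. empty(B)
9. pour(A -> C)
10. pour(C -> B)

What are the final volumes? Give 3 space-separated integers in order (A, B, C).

Answer: 0 3 0

Derivation:
Step 1: pour(A -> B) -> (A=0 B=5 C=7)
Step 2: pour(B -> C) -> (A=0 B=3 C=9)
Step 3: fill(A) -> (A=3 B=3 C=9)
Step 4: fill(B) -> (A=3 B=5 C=9)
Step 5: empty(A) -> (A=0 B=5 C=9)
Step 6: empty(C) -> (A=0 B=5 C=0)
Step 7: pour(B -> A) -> (A=3 B=2 C=0)
Step 8: empty(B) -> (A=3 B=0 C=0)
Step 9: pour(A -> C) -> (A=0 B=0 C=3)
Step 10: pour(C -> B) -> (A=0 B=3 C=0)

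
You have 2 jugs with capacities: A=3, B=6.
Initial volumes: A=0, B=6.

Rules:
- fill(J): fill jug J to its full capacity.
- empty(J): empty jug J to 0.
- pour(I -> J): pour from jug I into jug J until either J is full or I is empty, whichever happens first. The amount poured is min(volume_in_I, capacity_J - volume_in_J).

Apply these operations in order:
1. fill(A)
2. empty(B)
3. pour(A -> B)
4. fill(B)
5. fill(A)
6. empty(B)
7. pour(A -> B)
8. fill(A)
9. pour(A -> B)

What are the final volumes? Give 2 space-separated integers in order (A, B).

Step 1: fill(A) -> (A=3 B=6)
Step 2: empty(B) -> (A=3 B=0)
Step 3: pour(A -> B) -> (A=0 B=3)
Step 4: fill(B) -> (A=0 B=6)
Step 5: fill(A) -> (A=3 B=6)
Step 6: empty(B) -> (A=3 B=0)
Step 7: pour(A -> B) -> (A=0 B=3)
Step 8: fill(A) -> (A=3 B=3)
Step 9: pour(A -> B) -> (A=0 B=6)

Answer: 0 6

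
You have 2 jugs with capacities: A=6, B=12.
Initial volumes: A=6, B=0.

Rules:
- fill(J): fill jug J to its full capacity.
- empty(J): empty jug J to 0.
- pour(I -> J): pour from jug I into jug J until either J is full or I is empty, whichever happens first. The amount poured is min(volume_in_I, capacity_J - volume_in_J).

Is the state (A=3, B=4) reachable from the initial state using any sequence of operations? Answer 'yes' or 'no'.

Answer: no

Derivation:
BFS explored all 6 reachable states.
Reachable set includes: (0,0), (0,6), (0,12), (6,0), (6,6), (6,12)
Target (A=3, B=4) not in reachable set → no.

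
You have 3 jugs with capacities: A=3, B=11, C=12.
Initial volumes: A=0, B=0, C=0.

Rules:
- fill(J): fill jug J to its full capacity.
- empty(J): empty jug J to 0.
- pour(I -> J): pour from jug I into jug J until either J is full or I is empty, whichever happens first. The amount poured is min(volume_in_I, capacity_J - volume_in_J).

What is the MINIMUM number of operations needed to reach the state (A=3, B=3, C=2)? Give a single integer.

BFS from (A=0, B=0, C=0). One shortest path:
  1. fill(B) -> (A=0 B=11 C=0)
  2. pour(B -> A) -> (A=3 B=8 C=0)
  3. empty(A) -> (A=0 B=8 C=0)
  4. pour(B -> A) -> (A=3 B=5 C=0)
  5. pour(B -> C) -> (A=3 B=0 C=5)
  6. pour(A -> B) -> (A=0 B=3 C=5)
  7. pour(C -> A) -> (A=3 B=3 C=2)
Reached target in 7 moves.

Answer: 7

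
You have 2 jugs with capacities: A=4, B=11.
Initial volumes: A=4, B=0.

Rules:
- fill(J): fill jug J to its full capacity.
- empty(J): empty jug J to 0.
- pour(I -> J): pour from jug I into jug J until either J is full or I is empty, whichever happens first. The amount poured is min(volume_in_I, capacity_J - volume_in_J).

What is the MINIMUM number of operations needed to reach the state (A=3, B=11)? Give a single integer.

BFS from (A=4, B=0). One shortest path:
  1. empty(A) -> (A=0 B=0)
  2. fill(B) -> (A=0 B=11)
  3. pour(B -> A) -> (A=4 B=7)
  4. empty(A) -> (A=0 B=7)
  5. pour(B -> A) -> (A=4 B=3)
  6. empty(A) -> (A=0 B=3)
  7. pour(B -> A) -> (A=3 B=0)
  8. fill(B) -> (A=3 B=11)
Reached target in 8 moves.

Answer: 8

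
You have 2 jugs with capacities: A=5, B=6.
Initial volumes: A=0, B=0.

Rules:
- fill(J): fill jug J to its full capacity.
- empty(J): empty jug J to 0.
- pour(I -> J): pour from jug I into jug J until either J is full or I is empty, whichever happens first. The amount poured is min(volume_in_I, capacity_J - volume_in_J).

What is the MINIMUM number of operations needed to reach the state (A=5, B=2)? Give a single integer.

Answer: 6

Derivation:
BFS from (A=0, B=0). One shortest path:
  1. fill(B) -> (A=0 B=6)
  2. pour(B -> A) -> (A=5 B=1)
  3. empty(A) -> (A=0 B=1)
  4. pour(B -> A) -> (A=1 B=0)
  5. fill(B) -> (A=1 B=6)
  6. pour(B -> A) -> (A=5 B=2)
Reached target in 6 moves.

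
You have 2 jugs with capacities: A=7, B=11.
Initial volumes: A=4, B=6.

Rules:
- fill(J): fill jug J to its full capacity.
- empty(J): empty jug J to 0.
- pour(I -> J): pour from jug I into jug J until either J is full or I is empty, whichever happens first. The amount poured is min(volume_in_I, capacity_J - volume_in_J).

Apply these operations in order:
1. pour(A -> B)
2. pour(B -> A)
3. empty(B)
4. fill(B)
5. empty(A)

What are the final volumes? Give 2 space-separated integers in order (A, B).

Answer: 0 11

Derivation:
Step 1: pour(A -> B) -> (A=0 B=10)
Step 2: pour(B -> A) -> (A=7 B=3)
Step 3: empty(B) -> (A=7 B=0)
Step 4: fill(B) -> (A=7 B=11)
Step 5: empty(A) -> (A=0 B=11)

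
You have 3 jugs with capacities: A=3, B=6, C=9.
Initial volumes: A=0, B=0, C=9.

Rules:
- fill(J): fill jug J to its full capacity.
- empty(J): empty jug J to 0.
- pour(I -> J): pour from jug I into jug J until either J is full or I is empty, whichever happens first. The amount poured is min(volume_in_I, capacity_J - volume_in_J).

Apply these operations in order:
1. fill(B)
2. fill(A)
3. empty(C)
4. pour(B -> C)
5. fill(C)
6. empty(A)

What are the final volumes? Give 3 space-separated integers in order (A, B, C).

Answer: 0 0 9

Derivation:
Step 1: fill(B) -> (A=0 B=6 C=9)
Step 2: fill(A) -> (A=3 B=6 C=9)
Step 3: empty(C) -> (A=3 B=6 C=0)
Step 4: pour(B -> C) -> (A=3 B=0 C=6)
Step 5: fill(C) -> (A=3 B=0 C=9)
Step 6: empty(A) -> (A=0 B=0 C=9)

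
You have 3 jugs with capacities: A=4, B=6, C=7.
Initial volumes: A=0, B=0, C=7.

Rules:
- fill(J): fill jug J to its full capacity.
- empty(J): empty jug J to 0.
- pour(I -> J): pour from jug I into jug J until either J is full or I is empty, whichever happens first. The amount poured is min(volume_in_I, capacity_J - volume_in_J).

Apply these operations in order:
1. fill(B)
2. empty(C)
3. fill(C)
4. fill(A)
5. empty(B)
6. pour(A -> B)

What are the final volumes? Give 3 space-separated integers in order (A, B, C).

Answer: 0 4 7

Derivation:
Step 1: fill(B) -> (A=0 B=6 C=7)
Step 2: empty(C) -> (A=0 B=6 C=0)
Step 3: fill(C) -> (A=0 B=6 C=7)
Step 4: fill(A) -> (A=4 B=6 C=7)
Step 5: empty(B) -> (A=4 B=0 C=7)
Step 6: pour(A -> B) -> (A=0 B=4 C=7)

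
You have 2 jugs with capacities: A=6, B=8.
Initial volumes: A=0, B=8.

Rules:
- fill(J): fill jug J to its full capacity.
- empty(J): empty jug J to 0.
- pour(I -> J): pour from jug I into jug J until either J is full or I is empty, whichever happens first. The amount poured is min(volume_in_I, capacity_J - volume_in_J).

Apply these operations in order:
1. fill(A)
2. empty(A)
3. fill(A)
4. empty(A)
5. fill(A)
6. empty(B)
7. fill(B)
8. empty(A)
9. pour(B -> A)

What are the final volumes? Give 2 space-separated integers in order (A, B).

Step 1: fill(A) -> (A=6 B=8)
Step 2: empty(A) -> (A=0 B=8)
Step 3: fill(A) -> (A=6 B=8)
Step 4: empty(A) -> (A=0 B=8)
Step 5: fill(A) -> (A=6 B=8)
Step 6: empty(B) -> (A=6 B=0)
Step 7: fill(B) -> (A=6 B=8)
Step 8: empty(A) -> (A=0 B=8)
Step 9: pour(B -> A) -> (A=6 B=2)

Answer: 6 2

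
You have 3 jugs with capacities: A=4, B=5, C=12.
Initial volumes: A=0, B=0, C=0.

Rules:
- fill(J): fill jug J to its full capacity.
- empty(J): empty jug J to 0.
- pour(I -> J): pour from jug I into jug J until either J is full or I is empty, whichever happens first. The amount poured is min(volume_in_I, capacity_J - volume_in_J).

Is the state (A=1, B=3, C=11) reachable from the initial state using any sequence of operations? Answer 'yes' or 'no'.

Answer: no

Derivation:
BFS explored all 258 reachable states.
Reachable set includes: (0,0,0), (0,0,1), (0,0,2), (0,0,3), (0,0,4), (0,0,5), (0,0,6), (0,0,7), (0,0,8), (0,0,9), (0,0,10), (0,0,11) ...
Target (A=1, B=3, C=11) not in reachable set → no.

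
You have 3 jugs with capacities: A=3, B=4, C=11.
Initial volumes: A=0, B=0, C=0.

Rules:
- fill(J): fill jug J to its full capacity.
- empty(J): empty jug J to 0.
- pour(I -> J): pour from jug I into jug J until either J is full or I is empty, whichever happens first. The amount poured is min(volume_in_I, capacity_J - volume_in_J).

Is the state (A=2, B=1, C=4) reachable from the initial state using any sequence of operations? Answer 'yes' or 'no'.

BFS explored all 180 reachable states.
Reachable set includes: (0,0,0), (0,0,1), (0,0,2), (0,0,3), (0,0,4), (0,0,5), (0,0,6), (0,0,7), (0,0,8), (0,0,9), (0,0,10), (0,0,11) ...
Target (A=2, B=1, C=4) not in reachable set → no.

Answer: no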